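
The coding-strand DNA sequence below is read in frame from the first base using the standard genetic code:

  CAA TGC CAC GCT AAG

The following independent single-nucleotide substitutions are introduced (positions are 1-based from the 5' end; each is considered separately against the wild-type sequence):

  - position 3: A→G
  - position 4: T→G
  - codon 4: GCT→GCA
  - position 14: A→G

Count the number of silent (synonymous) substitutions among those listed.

2

Codon 1: CAA (Gln) → CAG (Gln) — synonymous.
Codon 2: TGC (Cys) → GGC (Gly) — missense.
Codon 4: GCT (Ala) → GCA (Ala) — synonymous.
Codon 5: AAG (Lys) → AGG (Arg) — missense.
Synonymous: 2 of 4.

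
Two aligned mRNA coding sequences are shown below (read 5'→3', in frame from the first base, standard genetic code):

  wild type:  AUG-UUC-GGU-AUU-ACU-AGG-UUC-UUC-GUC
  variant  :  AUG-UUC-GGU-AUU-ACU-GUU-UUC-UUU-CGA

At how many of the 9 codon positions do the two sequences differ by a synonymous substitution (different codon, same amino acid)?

1

Codon 1: AUG Met / AUG Met — identical.
Codon 2: UUC Phe / UUC Phe — identical.
Codon 3: GGU Gly / GGU Gly — identical.
Codon 4: AUU Ile / AUU Ile — identical.
Codon 5: ACU Thr / ACU Thr — identical.
Codon 6: AGG Arg / GUU Val — nonsynonymous.
Codon 7: UUC Phe / UUC Phe — identical.
Codon 8: UUC Phe / UUU Phe — synonymous.
Codon 9: GUC Val / CGA Arg — nonsynonymous.
Synonymous differences: 1.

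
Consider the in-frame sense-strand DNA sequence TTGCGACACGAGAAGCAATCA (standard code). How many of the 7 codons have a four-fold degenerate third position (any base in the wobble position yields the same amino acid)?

Codon 1 TTG (Leu): third position 2-fold.
Codon 2 CGA (Arg): third position 4-fold.
Codon 3 CAC (His): third position 2-fold.
Codon 4 GAG (Glu): third position 2-fold.
Codon 5 AAG (Lys): third position 2-fold.
Codon 6 CAA (Gln): third position 2-fold.
Codon 7 TCA (Ser): third position 4-fold.
Four-fold degenerate third positions: 2.

2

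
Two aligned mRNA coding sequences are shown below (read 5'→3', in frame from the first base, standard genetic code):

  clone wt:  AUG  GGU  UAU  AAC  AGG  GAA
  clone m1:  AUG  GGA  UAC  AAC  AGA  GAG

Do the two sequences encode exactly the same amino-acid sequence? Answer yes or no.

Codon 1: AUG Met / AUG Met — identical.
Codon 2: GGU Gly / GGA Gly — synonymous.
Codon 3: UAU Tyr / UAC Tyr — synonymous.
Codon 4: AAC Asn / AAC Asn — identical.
Codon 5: AGG Arg / AGA Arg — synonymous.
Codon 6: GAA Glu / GAG Glu — synonymous.
Nonsynonymous differences: 0 → same protein.

yes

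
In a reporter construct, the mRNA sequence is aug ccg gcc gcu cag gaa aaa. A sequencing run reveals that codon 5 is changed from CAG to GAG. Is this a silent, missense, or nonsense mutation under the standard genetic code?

missense

Position 13 falls in codon 5: CAG → Gln.
After the substitution the codon is GAG → Glu.
Gln ≠ Glu, so this is a missense mutation.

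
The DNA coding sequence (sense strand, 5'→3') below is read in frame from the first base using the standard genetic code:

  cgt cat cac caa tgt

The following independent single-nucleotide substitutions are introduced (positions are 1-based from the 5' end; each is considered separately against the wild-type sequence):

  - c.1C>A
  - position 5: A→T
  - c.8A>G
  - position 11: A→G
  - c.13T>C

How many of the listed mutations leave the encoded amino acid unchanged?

Codon 1: CGT (Arg) → AGT (Ser) — missense.
Codon 2: CAT (His) → CTT (Leu) — missense.
Codon 3: CAC (His) → CGC (Arg) — missense.
Codon 4: CAA (Gln) → CGA (Arg) — missense.
Codon 5: TGT (Cys) → CGT (Arg) — missense.
Synonymous: 0 of 5.

0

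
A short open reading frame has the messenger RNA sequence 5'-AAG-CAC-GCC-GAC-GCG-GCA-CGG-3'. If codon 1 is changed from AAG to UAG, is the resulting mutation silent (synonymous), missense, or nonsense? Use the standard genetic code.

Position 1 falls in codon 1: AAG → Lys.
After the substitution the codon is UAG → Stop.
The new codon is a stop codon, so this is a nonsense mutation.

nonsense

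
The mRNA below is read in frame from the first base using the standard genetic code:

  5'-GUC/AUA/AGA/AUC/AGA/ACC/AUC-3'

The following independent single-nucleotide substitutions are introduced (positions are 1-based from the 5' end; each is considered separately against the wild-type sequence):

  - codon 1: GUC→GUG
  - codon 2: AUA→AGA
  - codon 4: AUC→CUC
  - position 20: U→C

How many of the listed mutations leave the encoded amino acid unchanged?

Codon 1: GUC (Val) → GUG (Val) — synonymous.
Codon 2: AUA (Ile) → AGA (Arg) — missense.
Codon 4: AUC (Ile) → CUC (Leu) — missense.
Codon 7: AUC (Ile) → ACC (Thr) — missense.
Synonymous: 1 of 4.

1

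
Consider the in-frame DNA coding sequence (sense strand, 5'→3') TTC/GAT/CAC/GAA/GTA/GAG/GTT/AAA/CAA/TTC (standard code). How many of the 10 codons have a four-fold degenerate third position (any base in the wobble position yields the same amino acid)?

2

Codon 1 TTC (Phe): third position 2-fold.
Codon 2 GAT (Asp): third position 2-fold.
Codon 3 CAC (His): third position 2-fold.
Codon 4 GAA (Glu): third position 2-fold.
Codon 5 GTA (Val): third position 4-fold.
Codon 6 GAG (Glu): third position 2-fold.
Codon 7 GTT (Val): third position 4-fold.
Codon 8 AAA (Lys): third position 2-fold.
Codon 9 CAA (Gln): third position 2-fold.
Codon 10 TTC (Phe): third position 2-fold.
Four-fold degenerate third positions: 2.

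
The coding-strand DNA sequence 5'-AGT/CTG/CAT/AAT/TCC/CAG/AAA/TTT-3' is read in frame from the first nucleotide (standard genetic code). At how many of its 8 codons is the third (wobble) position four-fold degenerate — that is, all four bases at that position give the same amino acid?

2

Codon 1 AGT (Ser): third position 2-fold.
Codon 2 CTG (Leu): third position 4-fold.
Codon 3 CAT (His): third position 2-fold.
Codon 4 AAT (Asn): third position 2-fold.
Codon 5 TCC (Ser): third position 4-fold.
Codon 6 CAG (Gln): third position 2-fold.
Codon 7 AAA (Lys): third position 2-fold.
Codon 8 TTT (Phe): third position 2-fold.
Four-fold degenerate third positions: 2.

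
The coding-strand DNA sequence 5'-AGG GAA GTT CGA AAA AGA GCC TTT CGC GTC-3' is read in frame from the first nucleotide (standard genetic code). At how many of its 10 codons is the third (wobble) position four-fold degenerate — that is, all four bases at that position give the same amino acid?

5

Codon 1 AGG (Arg): third position 2-fold.
Codon 2 GAA (Glu): third position 2-fold.
Codon 3 GTT (Val): third position 4-fold.
Codon 4 CGA (Arg): third position 4-fold.
Codon 5 AAA (Lys): third position 2-fold.
Codon 6 AGA (Arg): third position 2-fold.
Codon 7 GCC (Ala): third position 4-fold.
Codon 8 TTT (Phe): third position 2-fold.
Codon 9 CGC (Arg): third position 4-fold.
Codon 10 GTC (Val): third position 4-fold.
Four-fold degenerate third positions: 5.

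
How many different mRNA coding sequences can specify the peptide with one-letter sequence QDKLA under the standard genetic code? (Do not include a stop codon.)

Gln: 2 codons.
Asp: 2 codons.
Lys: 2 codons.
Leu: 6 codons.
Ala: 4 codons.
2 × 2 × 2 × 6 × 4 = 192.

192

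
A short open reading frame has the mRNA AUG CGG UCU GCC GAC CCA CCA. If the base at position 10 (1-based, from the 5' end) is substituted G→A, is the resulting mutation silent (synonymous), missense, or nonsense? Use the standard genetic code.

missense

Position 10 falls in codon 4: GCC → Ala.
After the substitution the codon is ACC → Thr.
Ala ≠ Thr, so this is a missense mutation.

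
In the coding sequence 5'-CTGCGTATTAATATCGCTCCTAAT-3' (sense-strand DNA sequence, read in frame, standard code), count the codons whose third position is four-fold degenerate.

4

Codon 1 CTG (Leu): third position 4-fold.
Codon 2 CGT (Arg): third position 4-fold.
Codon 3 ATT (Ile): third position 3-fold.
Codon 4 AAT (Asn): third position 2-fold.
Codon 5 ATC (Ile): third position 3-fold.
Codon 6 GCT (Ala): third position 4-fold.
Codon 7 CCT (Pro): third position 4-fold.
Codon 8 AAT (Asn): third position 2-fold.
Four-fold degenerate third positions: 4.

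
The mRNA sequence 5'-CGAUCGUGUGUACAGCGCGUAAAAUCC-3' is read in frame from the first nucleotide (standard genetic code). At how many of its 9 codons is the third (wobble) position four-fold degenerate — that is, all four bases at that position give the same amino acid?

Codon 1 CGA (Arg): third position 4-fold.
Codon 2 UCG (Ser): third position 4-fold.
Codon 3 UGU (Cys): third position 2-fold.
Codon 4 GUA (Val): third position 4-fold.
Codon 5 CAG (Gln): third position 2-fold.
Codon 6 CGC (Arg): third position 4-fold.
Codon 7 GUA (Val): third position 4-fold.
Codon 8 AAA (Lys): third position 2-fold.
Codon 9 UCC (Ser): third position 4-fold.
Four-fold degenerate third positions: 6.

6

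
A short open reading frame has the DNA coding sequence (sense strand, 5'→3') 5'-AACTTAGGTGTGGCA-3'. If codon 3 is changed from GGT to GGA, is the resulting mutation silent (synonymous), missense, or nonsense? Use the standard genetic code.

silent

Position 9 falls in codon 3: GGT → Gly.
After the substitution the codon is GGA → Gly.
Both encode Gly, so the change is synonymous.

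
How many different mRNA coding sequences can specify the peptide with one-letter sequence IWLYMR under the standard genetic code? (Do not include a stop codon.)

216

Ile: 3 codons.
Trp: 1 codon.
Leu: 6 codons.
Tyr: 2 codons.
Met: 1 codon.
Arg: 6 codons.
3 × 1 × 6 × 2 × 1 × 6 = 216.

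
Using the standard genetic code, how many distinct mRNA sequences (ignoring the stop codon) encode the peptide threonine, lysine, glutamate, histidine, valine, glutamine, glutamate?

Thr: 4 codons.
Lys: 2 codons.
Glu: 2 codons.
His: 2 codons.
Val: 4 codons.
Gln: 2 codons.
Glu: 2 codons.
4 × 2 × 2 × 2 × 4 × 2 × 2 = 512.

512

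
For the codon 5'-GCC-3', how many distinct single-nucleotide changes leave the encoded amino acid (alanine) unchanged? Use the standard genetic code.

Position 1: none → 0 synonymous.
Position 2: none → 0 synonymous.
Position 3: GCU, GCA, GCG → 3 synonymous.
Total: 0 + 0 + 3 = 3.

3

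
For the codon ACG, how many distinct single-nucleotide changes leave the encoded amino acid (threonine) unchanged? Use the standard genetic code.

Position 1: none → 0 synonymous.
Position 2: none → 0 synonymous.
Position 3: ACT, ACC, ACA → 3 synonymous.
Total: 0 + 0 + 3 = 3.

3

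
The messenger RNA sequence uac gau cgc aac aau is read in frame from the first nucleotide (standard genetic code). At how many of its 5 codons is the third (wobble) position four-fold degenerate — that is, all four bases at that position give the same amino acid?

Codon 1 UAC (Tyr): third position 2-fold.
Codon 2 GAU (Asp): third position 2-fold.
Codon 3 CGC (Arg): third position 4-fold.
Codon 4 AAC (Asn): third position 2-fold.
Codon 5 AAU (Asn): third position 2-fold.
Four-fold degenerate third positions: 1.

1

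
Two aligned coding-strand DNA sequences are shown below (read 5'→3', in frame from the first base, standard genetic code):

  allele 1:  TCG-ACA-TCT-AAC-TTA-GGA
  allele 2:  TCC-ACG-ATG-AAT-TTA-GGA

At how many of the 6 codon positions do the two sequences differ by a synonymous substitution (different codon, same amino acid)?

Codon 1: TCG Ser / TCC Ser — synonymous.
Codon 2: ACA Thr / ACG Thr — synonymous.
Codon 3: TCT Ser / ATG Met — nonsynonymous.
Codon 4: AAC Asn / AAT Asn — synonymous.
Codon 5: TTA Leu / TTA Leu — identical.
Codon 6: GGA Gly / GGA Gly — identical.
Synonymous differences: 3.

3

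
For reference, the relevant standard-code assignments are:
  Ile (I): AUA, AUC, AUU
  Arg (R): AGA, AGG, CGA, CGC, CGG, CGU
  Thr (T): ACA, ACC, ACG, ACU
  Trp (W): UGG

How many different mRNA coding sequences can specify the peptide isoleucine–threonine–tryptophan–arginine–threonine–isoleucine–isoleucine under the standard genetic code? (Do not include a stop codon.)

Ile: 3 codons.
Thr: 4 codons.
Trp: 1 codon.
Arg: 6 codons.
Thr: 4 codons.
Ile: 3 codons.
Ile: 3 codons.
3 × 4 × 1 × 6 × 4 × 3 × 3 = 2592.

2592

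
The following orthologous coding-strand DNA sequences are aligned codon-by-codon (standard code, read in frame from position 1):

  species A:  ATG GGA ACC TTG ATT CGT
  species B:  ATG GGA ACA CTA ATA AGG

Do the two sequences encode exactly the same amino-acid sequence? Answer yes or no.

Codon 1: ATG Met / ATG Met — identical.
Codon 2: GGA Gly / GGA Gly — identical.
Codon 3: ACC Thr / ACA Thr — synonymous.
Codon 4: TTG Leu / CTA Leu — synonymous.
Codon 5: ATT Ile / ATA Ile — synonymous.
Codon 6: CGT Arg / AGG Arg — synonymous.
Nonsynonymous differences: 0 → same protein.

yes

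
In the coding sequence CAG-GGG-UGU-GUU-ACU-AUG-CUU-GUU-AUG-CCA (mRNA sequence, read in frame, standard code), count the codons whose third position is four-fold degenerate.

6

Codon 1 CAG (Gln): third position 2-fold.
Codon 2 GGG (Gly): third position 4-fold.
Codon 3 UGU (Cys): third position 2-fold.
Codon 4 GUU (Val): third position 4-fold.
Codon 5 ACU (Thr): third position 4-fold.
Codon 6 AUG (Met): third position 1-fold.
Codon 7 CUU (Leu): third position 4-fold.
Codon 8 GUU (Val): third position 4-fold.
Codon 9 AUG (Met): third position 1-fold.
Codon 10 CCA (Pro): third position 4-fold.
Four-fold degenerate third positions: 6.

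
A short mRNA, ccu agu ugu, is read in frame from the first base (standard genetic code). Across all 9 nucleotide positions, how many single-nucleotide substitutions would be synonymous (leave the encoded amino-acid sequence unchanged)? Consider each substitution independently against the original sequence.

5

Codon 1 (CCU, Pro): 3 synonymous substitutions.
Codon 2 (AGU, Ser): 1 synonymous substitution.
Codon 3 (UGU, Cys): 1 synonymous substitution.
Total: 3 + 1 + 1 = 5.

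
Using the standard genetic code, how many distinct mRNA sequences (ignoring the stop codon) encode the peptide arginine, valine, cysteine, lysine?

96

Arg: 6 codons.
Val: 4 codons.
Cys: 2 codons.
Lys: 2 codons.
6 × 4 × 2 × 2 = 96.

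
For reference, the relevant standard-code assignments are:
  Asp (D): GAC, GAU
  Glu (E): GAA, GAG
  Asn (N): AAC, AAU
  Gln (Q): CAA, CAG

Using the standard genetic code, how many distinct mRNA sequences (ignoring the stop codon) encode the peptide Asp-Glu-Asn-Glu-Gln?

32

Asp: 2 codons.
Glu: 2 codons.
Asn: 2 codons.
Glu: 2 codons.
Gln: 2 codons.
2 × 2 × 2 × 2 × 2 = 32.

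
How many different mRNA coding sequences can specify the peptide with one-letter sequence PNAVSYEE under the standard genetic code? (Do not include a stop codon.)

6144

Pro: 4 codons.
Asn: 2 codons.
Ala: 4 codons.
Val: 4 codons.
Ser: 6 codons.
Tyr: 2 codons.
Glu: 2 codons.
Glu: 2 codons.
4 × 2 × 4 × 4 × 6 × 2 × 2 × 2 = 6144.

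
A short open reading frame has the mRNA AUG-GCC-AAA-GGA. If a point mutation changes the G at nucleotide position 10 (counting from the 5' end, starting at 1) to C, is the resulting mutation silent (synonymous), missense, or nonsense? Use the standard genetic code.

missense

Position 10 falls in codon 4: GGA → Gly.
After the substitution the codon is CGA → Arg.
Gly ≠ Arg, so this is a missense mutation.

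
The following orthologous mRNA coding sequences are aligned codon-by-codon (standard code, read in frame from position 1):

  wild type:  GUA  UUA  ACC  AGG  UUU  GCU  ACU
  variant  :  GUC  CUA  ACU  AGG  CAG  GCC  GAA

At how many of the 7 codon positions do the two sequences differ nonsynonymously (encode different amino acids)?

Codon 1: GUA Val / GUC Val — synonymous.
Codon 2: UUA Leu / CUA Leu — synonymous.
Codon 3: ACC Thr / ACU Thr — synonymous.
Codon 4: AGG Arg / AGG Arg — identical.
Codon 5: UUU Phe / CAG Gln — nonsynonymous.
Codon 6: GCU Ala / GCC Ala — synonymous.
Codon 7: ACU Thr / GAA Glu — nonsynonymous.
Nonsynonymous differences: 2.

2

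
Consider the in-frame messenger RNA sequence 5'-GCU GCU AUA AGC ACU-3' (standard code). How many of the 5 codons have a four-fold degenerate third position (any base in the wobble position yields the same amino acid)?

3

Codon 1 GCU (Ala): third position 4-fold.
Codon 2 GCU (Ala): third position 4-fold.
Codon 3 AUA (Ile): third position 3-fold.
Codon 4 AGC (Ser): third position 2-fold.
Codon 5 ACU (Thr): third position 4-fold.
Four-fold degenerate third positions: 3.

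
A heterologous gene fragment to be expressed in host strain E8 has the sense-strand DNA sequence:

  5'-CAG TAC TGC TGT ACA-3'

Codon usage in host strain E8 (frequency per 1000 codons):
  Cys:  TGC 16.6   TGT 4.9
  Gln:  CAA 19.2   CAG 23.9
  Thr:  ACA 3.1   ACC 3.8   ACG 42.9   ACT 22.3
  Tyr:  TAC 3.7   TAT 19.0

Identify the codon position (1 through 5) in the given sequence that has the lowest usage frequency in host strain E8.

Codon 1 CAG (Gln): 23.9 per 1000.
Codon 2 TAC (Tyr): 3.7 per 1000.
Codon 3 TGC (Cys): 16.6 per 1000.
Codon 4 TGT (Cys): 4.9 per 1000.
Codon 5 ACA (Thr): 3.1 per 1000.
Lowest frequency is 3.1 at codon 5.

5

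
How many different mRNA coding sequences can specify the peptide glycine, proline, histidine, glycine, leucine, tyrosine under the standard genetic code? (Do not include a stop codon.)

Gly: 4 codons.
Pro: 4 codons.
His: 2 codons.
Gly: 4 codons.
Leu: 6 codons.
Tyr: 2 codons.
4 × 4 × 2 × 4 × 6 × 2 = 1536.

1536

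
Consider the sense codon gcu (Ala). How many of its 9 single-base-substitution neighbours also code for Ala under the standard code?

3

Position 1: none → 0 synonymous.
Position 2: none → 0 synonymous.
Position 3: GCC, GCA, GCG → 3 synonymous.
Total: 0 + 0 + 3 = 3.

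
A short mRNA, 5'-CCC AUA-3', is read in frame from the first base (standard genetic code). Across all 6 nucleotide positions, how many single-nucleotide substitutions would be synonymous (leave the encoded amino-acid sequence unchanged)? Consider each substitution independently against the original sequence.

5

Codon 1 (CCC, Pro): 3 synonymous substitutions.
Codon 2 (AUA, Ile): 2 synonymous substitutions.
Total: 3 + 2 = 5.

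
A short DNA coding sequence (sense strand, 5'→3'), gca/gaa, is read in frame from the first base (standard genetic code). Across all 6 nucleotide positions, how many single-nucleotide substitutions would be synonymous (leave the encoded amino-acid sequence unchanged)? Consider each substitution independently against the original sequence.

4

Codon 1 (GCA, Ala): 3 synonymous substitutions.
Codon 2 (GAA, Glu): 1 synonymous substitution.
Total: 3 + 1 = 4.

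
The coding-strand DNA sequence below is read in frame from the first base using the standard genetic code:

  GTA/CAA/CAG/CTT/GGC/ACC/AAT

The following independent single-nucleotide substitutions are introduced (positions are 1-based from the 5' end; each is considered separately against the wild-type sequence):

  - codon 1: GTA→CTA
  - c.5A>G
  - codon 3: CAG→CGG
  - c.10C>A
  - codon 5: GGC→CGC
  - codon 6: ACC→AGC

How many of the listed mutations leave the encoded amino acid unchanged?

0

Codon 1: GTA (Val) → CTA (Leu) — missense.
Codon 2: CAA (Gln) → CGA (Arg) — missense.
Codon 3: CAG (Gln) → CGG (Arg) — missense.
Codon 4: CTT (Leu) → ATT (Ile) — missense.
Codon 5: GGC (Gly) → CGC (Arg) — missense.
Codon 6: ACC (Thr) → AGC (Ser) — missense.
Synonymous: 0 of 6.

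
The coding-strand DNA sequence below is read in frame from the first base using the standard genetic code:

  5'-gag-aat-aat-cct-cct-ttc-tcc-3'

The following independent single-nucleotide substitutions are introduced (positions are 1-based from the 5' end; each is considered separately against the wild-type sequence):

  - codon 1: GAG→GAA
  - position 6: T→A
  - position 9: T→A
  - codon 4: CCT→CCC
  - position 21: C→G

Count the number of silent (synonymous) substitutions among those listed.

Codon 1: GAG (Glu) → GAA (Glu) — synonymous.
Codon 2: AAT (Asn) → AAA (Lys) — missense.
Codon 3: AAT (Asn) → AAA (Lys) — missense.
Codon 4: CCT (Pro) → CCC (Pro) — synonymous.
Codon 7: TCC (Ser) → TCG (Ser) — synonymous.
Synonymous: 3 of 5.

3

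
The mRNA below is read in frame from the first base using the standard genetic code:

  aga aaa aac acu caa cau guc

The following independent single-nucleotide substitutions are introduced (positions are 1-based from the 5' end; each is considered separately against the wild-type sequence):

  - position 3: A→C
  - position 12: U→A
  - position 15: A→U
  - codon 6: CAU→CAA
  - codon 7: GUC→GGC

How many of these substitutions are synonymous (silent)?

Codon 1: AGA (Arg) → AGC (Ser) — missense.
Codon 4: ACU (Thr) → ACA (Thr) — synonymous.
Codon 5: CAA (Gln) → CAU (His) — missense.
Codon 6: CAU (His) → CAA (Gln) — missense.
Codon 7: GUC (Val) → GGC (Gly) — missense.
Synonymous: 1 of 5.

1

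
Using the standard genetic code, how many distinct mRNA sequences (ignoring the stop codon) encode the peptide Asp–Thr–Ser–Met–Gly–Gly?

768

Asp: 2 codons.
Thr: 4 codons.
Ser: 6 codons.
Met: 1 codon.
Gly: 4 codons.
Gly: 4 codons.
2 × 4 × 6 × 1 × 4 × 4 = 768.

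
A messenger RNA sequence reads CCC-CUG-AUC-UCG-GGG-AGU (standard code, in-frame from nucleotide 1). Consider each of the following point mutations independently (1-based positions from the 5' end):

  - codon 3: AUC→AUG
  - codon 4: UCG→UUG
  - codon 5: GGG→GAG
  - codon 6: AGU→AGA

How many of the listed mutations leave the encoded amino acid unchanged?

Codon 3: AUC (Ile) → AUG (Met) — missense.
Codon 4: UCG (Ser) → UUG (Leu) — missense.
Codon 5: GGG (Gly) → GAG (Glu) — missense.
Codon 6: AGU (Ser) → AGA (Arg) — missense.
Synonymous: 0 of 4.

0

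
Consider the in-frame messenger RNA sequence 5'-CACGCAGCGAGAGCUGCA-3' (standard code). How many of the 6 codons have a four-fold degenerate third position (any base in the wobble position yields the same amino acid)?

Codon 1 CAC (His): third position 2-fold.
Codon 2 GCA (Ala): third position 4-fold.
Codon 3 GCG (Ala): third position 4-fold.
Codon 4 AGA (Arg): third position 2-fold.
Codon 5 GCU (Ala): third position 4-fold.
Codon 6 GCA (Ala): third position 4-fold.
Four-fold degenerate third positions: 4.

4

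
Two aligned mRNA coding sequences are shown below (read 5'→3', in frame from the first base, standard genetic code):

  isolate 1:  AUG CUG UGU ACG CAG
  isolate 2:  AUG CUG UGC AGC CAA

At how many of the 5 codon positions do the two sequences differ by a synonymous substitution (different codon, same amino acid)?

Codon 1: AUG Met / AUG Met — identical.
Codon 2: CUG Leu / CUG Leu — identical.
Codon 3: UGU Cys / UGC Cys — synonymous.
Codon 4: ACG Thr / AGC Ser — nonsynonymous.
Codon 5: CAG Gln / CAA Gln — synonymous.
Synonymous differences: 2.

2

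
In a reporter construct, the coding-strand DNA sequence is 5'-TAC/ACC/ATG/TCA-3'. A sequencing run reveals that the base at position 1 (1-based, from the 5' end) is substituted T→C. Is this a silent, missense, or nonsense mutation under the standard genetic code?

Position 1 falls in codon 1: TAC → Tyr.
After the substitution the codon is CAC → His.
Tyr ≠ His, so this is a missense mutation.

missense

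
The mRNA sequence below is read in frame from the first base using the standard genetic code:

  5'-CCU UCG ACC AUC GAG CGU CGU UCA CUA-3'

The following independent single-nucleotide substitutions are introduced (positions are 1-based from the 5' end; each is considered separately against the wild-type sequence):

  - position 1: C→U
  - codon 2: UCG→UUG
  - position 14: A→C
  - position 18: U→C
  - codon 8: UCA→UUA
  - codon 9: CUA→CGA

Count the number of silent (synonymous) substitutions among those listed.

Codon 1: CCU (Pro) → UCU (Ser) — missense.
Codon 2: UCG (Ser) → UUG (Leu) — missense.
Codon 5: GAG (Glu) → GCG (Ala) — missense.
Codon 6: CGU (Arg) → CGC (Arg) — synonymous.
Codon 8: UCA (Ser) → UUA (Leu) — missense.
Codon 9: CUA (Leu) → CGA (Arg) — missense.
Synonymous: 1 of 6.

1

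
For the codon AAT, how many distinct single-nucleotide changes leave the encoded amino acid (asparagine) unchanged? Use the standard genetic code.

1

Position 1: none → 0 synonymous.
Position 2: none → 0 synonymous.
Position 3: AAC → 1 synonymous.
Total: 0 + 0 + 1 = 1.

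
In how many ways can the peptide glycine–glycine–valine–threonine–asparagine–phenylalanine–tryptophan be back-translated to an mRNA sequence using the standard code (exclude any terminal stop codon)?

1024

Gly: 4 codons.
Gly: 4 codons.
Val: 4 codons.
Thr: 4 codons.
Asn: 2 codons.
Phe: 2 codons.
Trp: 1 codon.
4 × 4 × 4 × 4 × 2 × 2 × 1 = 1024.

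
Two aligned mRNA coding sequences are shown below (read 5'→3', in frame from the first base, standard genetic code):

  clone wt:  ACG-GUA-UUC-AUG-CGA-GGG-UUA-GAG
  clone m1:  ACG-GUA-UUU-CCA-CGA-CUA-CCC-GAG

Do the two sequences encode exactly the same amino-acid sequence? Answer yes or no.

Codon 1: ACG Thr / ACG Thr — identical.
Codon 2: GUA Val / GUA Val — identical.
Codon 3: UUC Phe / UUU Phe — synonymous.
Codon 4: AUG Met / CCA Pro — nonsynonymous.
Codon 5: CGA Arg / CGA Arg — identical.
Codon 6: GGG Gly / CUA Leu — nonsynonymous.
Codon 7: UUA Leu / CCC Pro — nonsynonymous.
Codon 8: GAG Glu / GAG Glu — identical.
Nonsynonymous differences: 3 → different protein.

no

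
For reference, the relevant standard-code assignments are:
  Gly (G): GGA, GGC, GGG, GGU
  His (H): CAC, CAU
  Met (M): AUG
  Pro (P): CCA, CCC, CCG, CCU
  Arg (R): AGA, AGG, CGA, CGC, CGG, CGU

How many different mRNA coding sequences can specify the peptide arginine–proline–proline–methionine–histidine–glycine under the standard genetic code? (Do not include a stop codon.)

768

Arg: 6 codons.
Pro: 4 codons.
Pro: 4 codons.
Met: 1 codon.
His: 2 codons.
Gly: 4 codons.
6 × 4 × 4 × 1 × 2 × 4 = 768.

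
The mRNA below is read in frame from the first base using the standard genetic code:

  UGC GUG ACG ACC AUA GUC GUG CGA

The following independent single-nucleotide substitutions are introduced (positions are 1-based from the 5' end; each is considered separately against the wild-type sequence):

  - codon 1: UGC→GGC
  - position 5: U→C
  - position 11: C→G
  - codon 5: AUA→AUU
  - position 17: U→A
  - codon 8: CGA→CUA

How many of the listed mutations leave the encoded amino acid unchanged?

1

Codon 1: UGC (Cys) → GGC (Gly) — missense.
Codon 2: GUG (Val) → GCG (Ala) — missense.
Codon 4: ACC (Thr) → AGC (Ser) — missense.
Codon 5: AUA (Ile) → AUU (Ile) — synonymous.
Codon 6: GUC (Val) → GAC (Asp) — missense.
Codon 8: CGA (Arg) → CUA (Leu) — missense.
Synonymous: 1 of 6.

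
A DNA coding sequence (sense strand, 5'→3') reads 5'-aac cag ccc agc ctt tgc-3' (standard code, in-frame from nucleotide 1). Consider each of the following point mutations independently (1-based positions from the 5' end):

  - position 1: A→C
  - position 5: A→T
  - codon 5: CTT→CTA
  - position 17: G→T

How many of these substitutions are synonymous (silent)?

Codon 1: AAC (Asn) → CAC (His) — missense.
Codon 2: CAG (Gln) → CTG (Leu) — missense.
Codon 5: CTT (Leu) → CTA (Leu) — synonymous.
Codon 6: TGC (Cys) → TTC (Phe) — missense.
Synonymous: 1 of 4.

1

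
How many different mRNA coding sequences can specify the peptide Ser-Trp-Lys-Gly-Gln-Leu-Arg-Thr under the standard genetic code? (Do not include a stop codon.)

13824

Ser: 6 codons.
Trp: 1 codon.
Lys: 2 codons.
Gly: 4 codons.
Gln: 2 codons.
Leu: 6 codons.
Arg: 6 codons.
Thr: 4 codons.
6 × 1 × 2 × 4 × 2 × 6 × 6 × 4 = 13824.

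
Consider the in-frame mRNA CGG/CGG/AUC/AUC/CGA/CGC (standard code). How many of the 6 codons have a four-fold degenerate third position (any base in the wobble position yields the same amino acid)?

Codon 1 CGG (Arg): third position 4-fold.
Codon 2 CGG (Arg): third position 4-fold.
Codon 3 AUC (Ile): third position 3-fold.
Codon 4 AUC (Ile): third position 3-fold.
Codon 5 CGA (Arg): third position 4-fold.
Codon 6 CGC (Arg): third position 4-fold.
Four-fold degenerate third positions: 4.

4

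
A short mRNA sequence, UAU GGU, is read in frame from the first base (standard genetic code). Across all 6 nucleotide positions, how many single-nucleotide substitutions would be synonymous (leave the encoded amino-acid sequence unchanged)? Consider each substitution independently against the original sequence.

Codon 1 (UAU, Tyr): 1 synonymous substitution.
Codon 2 (GGU, Gly): 3 synonymous substitutions.
Total: 1 + 3 = 4.

4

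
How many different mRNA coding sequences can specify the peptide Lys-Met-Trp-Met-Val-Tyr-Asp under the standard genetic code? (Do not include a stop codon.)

32

Lys: 2 codons.
Met: 1 codon.
Trp: 1 codon.
Met: 1 codon.
Val: 4 codons.
Tyr: 2 codons.
Asp: 2 codons.
2 × 1 × 1 × 1 × 4 × 2 × 2 = 32.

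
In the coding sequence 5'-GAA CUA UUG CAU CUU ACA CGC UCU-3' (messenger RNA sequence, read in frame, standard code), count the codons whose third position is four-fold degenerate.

5

Codon 1 GAA (Glu): third position 2-fold.
Codon 2 CUA (Leu): third position 4-fold.
Codon 3 UUG (Leu): third position 2-fold.
Codon 4 CAU (His): third position 2-fold.
Codon 5 CUU (Leu): third position 4-fold.
Codon 6 ACA (Thr): third position 4-fold.
Codon 7 CGC (Arg): third position 4-fold.
Codon 8 UCU (Ser): third position 4-fold.
Four-fold degenerate third positions: 5.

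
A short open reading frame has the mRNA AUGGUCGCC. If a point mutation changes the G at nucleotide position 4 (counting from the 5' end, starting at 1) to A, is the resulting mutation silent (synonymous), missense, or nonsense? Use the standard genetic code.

missense

Position 4 falls in codon 2: GUC → Val.
After the substitution the codon is AUC → Ile.
Val ≠ Ile, so this is a missense mutation.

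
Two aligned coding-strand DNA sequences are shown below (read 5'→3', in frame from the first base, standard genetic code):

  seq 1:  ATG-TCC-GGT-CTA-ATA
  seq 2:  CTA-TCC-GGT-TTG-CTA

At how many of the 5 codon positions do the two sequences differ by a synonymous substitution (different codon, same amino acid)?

Codon 1: ATG Met / CTA Leu — nonsynonymous.
Codon 2: TCC Ser / TCC Ser — identical.
Codon 3: GGT Gly / GGT Gly — identical.
Codon 4: CTA Leu / TTG Leu — synonymous.
Codon 5: ATA Ile / CTA Leu — nonsynonymous.
Synonymous differences: 1.

1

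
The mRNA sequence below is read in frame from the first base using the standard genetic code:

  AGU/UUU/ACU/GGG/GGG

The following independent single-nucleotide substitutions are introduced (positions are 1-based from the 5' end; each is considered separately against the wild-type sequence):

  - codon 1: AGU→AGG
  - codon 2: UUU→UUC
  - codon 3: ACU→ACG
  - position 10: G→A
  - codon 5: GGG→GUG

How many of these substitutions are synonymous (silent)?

2

Codon 1: AGU (Ser) → AGG (Arg) — missense.
Codon 2: UUU (Phe) → UUC (Phe) — synonymous.
Codon 3: ACU (Thr) → ACG (Thr) — synonymous.
Codon 4: GGG (Gly) → AGG (Arg) — missense.
Codon 5: GGG (Gly) → GUG (Val) — missense.
Synonymous: 2 of 5.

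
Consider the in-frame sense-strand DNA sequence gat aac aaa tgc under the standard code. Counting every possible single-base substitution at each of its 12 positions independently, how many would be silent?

Codon 1 (GAT, Asp): 1 synonymous substitution.
Codon 2 (AAC, Asn): 1 synonymous substitution.
Codon 3 (AAA, Lys): 1 synonymous substitution.
Codon 4 (TGC, Cys): 1 synonymous substitution.
Total: 1 + 1 + 1 + 1 = 4.

4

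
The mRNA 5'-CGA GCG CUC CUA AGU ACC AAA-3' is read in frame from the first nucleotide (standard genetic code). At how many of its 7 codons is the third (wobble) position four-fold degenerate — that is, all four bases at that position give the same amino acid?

Codon 1 CGA (Arg): third position 4-fold.
Codon 2 GCG (Ala): third position 4-fold.
Codon 3 CUC (Leu): third position 4-fold.
Codon 4 CUA (Leu): third position 4-fold.
Codon 5 AGU (Ser): third position 2-fold.
Codon 6 ACC (Thr): third position 4-fold.
Codon 7 AAA (Lys): third position 2-fold.
Four-fold degenerate third positions: 5.

5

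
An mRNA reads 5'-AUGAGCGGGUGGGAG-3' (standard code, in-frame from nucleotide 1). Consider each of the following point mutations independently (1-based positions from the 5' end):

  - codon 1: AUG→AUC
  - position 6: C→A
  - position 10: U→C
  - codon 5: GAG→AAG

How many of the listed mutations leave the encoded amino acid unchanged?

Codon 1: AUG (Met) → AUC (Ile) — missense.
Codon 2: AGC (Ser) → AGA (Arg) — missense.
Codon 4: UGG (Trp) → CGG (Arg) — missense.
Codon 5: GAG (Glu) → AAG (Lys) — missense.
Synonymous: 0 of 4.

0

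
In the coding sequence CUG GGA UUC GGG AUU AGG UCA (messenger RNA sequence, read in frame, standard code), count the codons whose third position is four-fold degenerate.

4

Codon 1 CUG (Leu): third position 4-fold.
Codon 2 GGA (Gly): third position 4-fold.
Codon 3 UUC (Phe): third position 2-fold.
Codon 4 GGG (Gly): third position 4-fold.
Codon 5 AUU (Ile): third position 3-fold.
Codon 6 AGG (Arg): third position 2-fold.
Codon 7 UCA (Ser): third position 4-fold.
Four-fold degenerate third positions: 4.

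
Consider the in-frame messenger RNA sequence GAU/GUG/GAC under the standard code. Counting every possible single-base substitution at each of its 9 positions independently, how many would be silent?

Codon 1 (GAU, Asp): 1 synonymous substitution.
Codon 2 (GUG, Val): 3 synonymous substitutions.
Codon 3 (GAC, Asp): 1 synonymous substitution.
Total: 1 + 3 + 1 = 5.

5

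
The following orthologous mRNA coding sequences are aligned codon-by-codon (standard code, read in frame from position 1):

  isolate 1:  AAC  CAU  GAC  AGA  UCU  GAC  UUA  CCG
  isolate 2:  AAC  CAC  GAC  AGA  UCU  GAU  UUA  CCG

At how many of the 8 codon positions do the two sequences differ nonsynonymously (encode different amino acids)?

0

Codon 1: AAC Asn / AAC Asn — identical.
Codon 2: CAU His / CAC His — synonymous.
Codon 3: GAC Asp / GAC Asp — identical.
Codon 4: AGA Arg / AGA Arg — identical.
Codon 5: UCU Ser / UCU Ser — identical.
Codon 6: GAC Asp / GAU Asp — synonymous.
Codon 7: UUA Leu / UUA Leu — identical.
Codon 8: CCG Pro / CCG Pro — identical.
Nonsynonymous differences: 0.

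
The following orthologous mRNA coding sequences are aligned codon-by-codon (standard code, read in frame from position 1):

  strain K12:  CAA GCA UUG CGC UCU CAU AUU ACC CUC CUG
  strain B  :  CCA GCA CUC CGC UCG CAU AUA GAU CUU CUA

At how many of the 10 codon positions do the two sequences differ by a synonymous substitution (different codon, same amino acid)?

5

Codon 1: CAA Gln / CCA Pro — nonsynonymous.
Codon 2: GCA Ala / GCA Ala — identical.
Codon 3: UUG Leu / CUC Leu — synonymous.
Codon 4: CGC Arg / CGC Arg — identical.
Codon 5: UCU Ser / UCG Ser — synonymous.
Codon 6: CAU His / CAU His — identical.
Codon 7: AUU Ile / AUA Ile — synonymous.
Codon 8: ACC Thr / GAU Asp — nonsynonymous.
Codon 9: CUC Leu / CUU Leu — synonymous.
Codon 10: CUG Leu / CUA Leu — synonymous.
Synonymous differences: 5.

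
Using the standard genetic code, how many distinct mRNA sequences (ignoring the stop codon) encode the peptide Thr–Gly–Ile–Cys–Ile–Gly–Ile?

3456

Thr: 4 codons.
Gly: 4 codons.
Ile: 3 codons.
Cys: 2 codons.
Ile: 3 codons.
Gly: 4 codons.
Ile: 3 codons.
4 × 4 × 3 × 2 × 3 × 4 × 3 = 3456.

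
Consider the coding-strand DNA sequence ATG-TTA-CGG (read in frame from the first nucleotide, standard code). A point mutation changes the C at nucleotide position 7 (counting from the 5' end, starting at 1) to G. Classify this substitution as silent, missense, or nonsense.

missense

Position 7 falls in codon 3: CGG → Arg.
After the substitution the codon is GGG → Gly.
Arg ≠ Gly, so this is a missense mutation.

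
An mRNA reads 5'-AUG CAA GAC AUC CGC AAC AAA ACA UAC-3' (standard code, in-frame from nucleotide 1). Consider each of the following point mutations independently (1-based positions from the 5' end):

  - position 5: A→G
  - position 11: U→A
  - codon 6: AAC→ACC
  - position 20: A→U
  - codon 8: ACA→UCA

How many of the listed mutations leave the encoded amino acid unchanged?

Codon 2: CAA (Gln) → CGA (Arg) — missense.
Codon 4: AUC (Ile) → AAC (Asn) — missense.
Codon 6: AAC (Asn) → ACC (Thr) — missense.
Codon 7: AAA (Lys) → AUA (Ile) — missense.
Codon 8: ACA (Thr) → UCA (Ser) — missense.
Synonymous: 0 of 5.

0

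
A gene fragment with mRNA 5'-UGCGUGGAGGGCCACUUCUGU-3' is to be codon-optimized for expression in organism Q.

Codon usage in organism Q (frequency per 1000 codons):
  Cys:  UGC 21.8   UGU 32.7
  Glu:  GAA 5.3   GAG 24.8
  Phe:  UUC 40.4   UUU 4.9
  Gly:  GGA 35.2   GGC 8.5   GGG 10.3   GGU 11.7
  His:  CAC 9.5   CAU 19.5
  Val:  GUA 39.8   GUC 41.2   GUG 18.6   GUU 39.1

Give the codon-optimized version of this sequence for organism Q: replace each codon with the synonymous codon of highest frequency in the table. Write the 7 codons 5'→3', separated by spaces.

UGU GUC GAG GGA CAU UUC UGU

Codon 1 (Cys): best is UGU at 32.7.
Codon 2 (Val): best is GUC at 41.2.
Codon 3 (Glu): best is GAG at 24.8.
Codon 4 (Gly): best is GGA at 35.2.
Codon 5 (His): best is CAU at 19.5.
Codon 6 (Phe): best is UUC at 40.4.
Codon 7 (Cys): best is UGU at 32.7.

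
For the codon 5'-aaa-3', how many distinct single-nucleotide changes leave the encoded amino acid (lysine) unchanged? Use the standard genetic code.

1

Position 1: none → 0 synonymous.
Position 2: none → 0 synonymous.
Position 3: AAG → 1 synonymous.
Total: 0 + 0 + 1 = 1.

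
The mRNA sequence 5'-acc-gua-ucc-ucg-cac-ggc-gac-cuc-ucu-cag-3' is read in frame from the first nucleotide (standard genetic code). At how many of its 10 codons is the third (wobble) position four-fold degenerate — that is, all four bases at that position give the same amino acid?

Codon 1 ACC (Thr): third position 4-fold.
Codon 2 GUA (Val): third position 4-fold.
Codon 3 UCC (Ser): third position 4-fold.
Codon 4 UCG (Ser): third position 4-fold.
Codon 5 CAC (His): third position 2-fold.
Codon 6 GGC (Gly): third position 4-fold.
Codon 7 GAC (Asp): third position 2-fold.
Codon 8 CUC (Leu): third position 4-fold.
Codon 9 UCU (Ser): third position 4-fold.
Codon 10 CAG (Gln): third position 2-fold.
Four-fold degenerate third positions: 7.

7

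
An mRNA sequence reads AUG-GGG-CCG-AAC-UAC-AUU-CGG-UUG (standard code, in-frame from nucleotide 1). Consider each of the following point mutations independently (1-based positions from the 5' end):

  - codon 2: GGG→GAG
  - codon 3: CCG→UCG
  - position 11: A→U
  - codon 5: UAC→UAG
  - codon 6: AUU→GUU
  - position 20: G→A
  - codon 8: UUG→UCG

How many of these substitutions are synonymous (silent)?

0

Codon 2: GGG (Gly) → GAG (Glu) — missense.
Codon 3: CCG (Pro) → UCG (Ser) — missense.
Codon 4: AAC (Asn) → AUC (Ile) — missense.
Codon 5: UAC (Tyr) → UAG (Stop) — nonsense.
Codon 6: AUU (Ile) → GUU (Val) — missense.
Codon 7: CGG (Arg) → CAG (Gln) — missense.
Codon 8: UUG (Leu) → UCG (Ser) — missense.
Synonymous: 0 of 7.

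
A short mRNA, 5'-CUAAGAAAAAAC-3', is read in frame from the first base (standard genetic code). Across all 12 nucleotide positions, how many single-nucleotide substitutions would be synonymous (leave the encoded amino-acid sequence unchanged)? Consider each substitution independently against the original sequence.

8

Codon 1 (CUA, Leu): 4 synonymous substitutions.
Codon 2 (AGA, Arg): 2 synonymous substitutions.
Codon 3 (AAA, Lys): 1 synonymous substitution.
Codon 4 (AAC, Asn): 1 synonymous substitution.
Total: 4 + 2 + 1 + 1 = 8.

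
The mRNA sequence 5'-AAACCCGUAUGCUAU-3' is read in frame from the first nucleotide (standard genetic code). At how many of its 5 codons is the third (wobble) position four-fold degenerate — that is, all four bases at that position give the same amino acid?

Codon 1 AAA (Lys): third position 2-fold.
Codon 2 CCC (Pro): third position 4-fold.
Codon 3 GUA (Val): third position 4-fold.
Codon 4 UGC (Cys): third position 2-fold.
Codon 5 UAU (Tyr): third position 2-fold.
Four-fold degenerate third positions: 2.

2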